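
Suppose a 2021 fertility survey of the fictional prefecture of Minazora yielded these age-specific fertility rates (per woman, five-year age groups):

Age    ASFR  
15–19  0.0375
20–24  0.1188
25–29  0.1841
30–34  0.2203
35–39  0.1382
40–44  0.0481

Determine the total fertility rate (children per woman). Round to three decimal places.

3.735

Sum of ASFRs = 0.0375 + 0.1188 + 0.1841 + 0.2203 + 0.1382 + 0.0481 = 0.7470
TFR = 5 × 0.7470 = 3.735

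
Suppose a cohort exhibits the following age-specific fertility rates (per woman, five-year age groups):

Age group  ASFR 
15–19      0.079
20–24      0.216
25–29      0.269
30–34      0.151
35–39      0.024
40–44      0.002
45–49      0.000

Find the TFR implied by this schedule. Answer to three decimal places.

Sum of ASFRs = 0.079 + 0.216 + 0.269 + 0.151 + 0.024 + 0.002 + 0.000 = 0.741
TFR = 5 × 0.741 = 3.705

3.705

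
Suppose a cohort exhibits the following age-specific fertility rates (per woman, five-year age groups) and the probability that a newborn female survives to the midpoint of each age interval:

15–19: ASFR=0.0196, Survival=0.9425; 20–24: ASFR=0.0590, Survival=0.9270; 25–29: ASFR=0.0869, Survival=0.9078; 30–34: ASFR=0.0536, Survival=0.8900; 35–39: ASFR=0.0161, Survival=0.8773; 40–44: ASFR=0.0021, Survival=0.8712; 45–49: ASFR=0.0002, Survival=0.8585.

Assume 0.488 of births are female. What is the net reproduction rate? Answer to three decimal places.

0.527

Proportion female at birth = 0.488.
Per-age-group product (5 × ASFR × survival probability):
  15–19: 5 × 0.0196 × 0.9425 = 0.09237
  20–24: 5 × 0.0590 × 0.9270 = 0.27347
  25–29: 5 × 0.0869 × 0.9078 = 0.39444
  30–34: 5 × 0.0536 × 0.8900 = 0.23852
  35–39: 5 × 0.0161 × 0.8773 = 0.07062
  40–44: 5 × 0.0021 × 0.8712 = 0.00915
  45–49: 5 × 0.0002 × 0.8585 = 0.00086
Sum = 1.07943
NRR = 0.488 × 1.07943 = 0.52676
An NRR under 1 implies long-run decline under these rates.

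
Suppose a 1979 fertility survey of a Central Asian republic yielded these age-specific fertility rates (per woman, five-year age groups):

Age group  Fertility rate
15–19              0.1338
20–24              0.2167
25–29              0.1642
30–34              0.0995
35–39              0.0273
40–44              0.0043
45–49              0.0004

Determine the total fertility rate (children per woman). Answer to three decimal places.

Sum of ASFRs = 0.1338 + 0.2167 + 0.1642 + 0.0995 + 0.0273 + 0.0043 + 0.0004 = 0.6462
TFR = 5 × 0.6462 = 3.231

3.231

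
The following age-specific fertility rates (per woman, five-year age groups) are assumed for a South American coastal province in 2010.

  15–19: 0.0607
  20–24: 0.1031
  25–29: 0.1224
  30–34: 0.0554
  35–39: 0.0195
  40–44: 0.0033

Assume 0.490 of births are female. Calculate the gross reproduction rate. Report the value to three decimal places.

Proportion female at birth = 0.490.
Sum of ASFRs = 0.0607 + 0.1031 + 0.1224 + 0.0554 + 0.0195 + 0.0033 = 0.3644
TFR = 5 × 0.3644 = 1.822
GRR = 0.490 × 1.822 = 0.89278

0.893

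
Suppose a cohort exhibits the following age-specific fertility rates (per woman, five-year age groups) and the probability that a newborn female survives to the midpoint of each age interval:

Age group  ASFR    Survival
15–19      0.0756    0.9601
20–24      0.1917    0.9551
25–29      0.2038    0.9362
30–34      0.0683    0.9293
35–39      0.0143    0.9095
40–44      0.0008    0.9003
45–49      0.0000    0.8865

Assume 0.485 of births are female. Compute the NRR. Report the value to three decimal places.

Proportion female at birth = 0.485.
Survival-weighted fertility by age (5·fₓ·Sₓ):
  15–19: 5 × 0.0756 × 0.9601 = 0.36292
  20–24: 5 × 0.1917 × 0.9551 = 0.91546
  25–29: 5 × 0.2038 × 0.9362 = 0.95399
  30–34: 5 × 0.0683 × 0.9293 = 0.31736
  35–39: 5 × 0.0143 × 0.9095 = 0.06503
  40–44: 5 × 0.0008 × 0.9003 = 0.00360
  45–49: 5 × 0.0000 × 0.8865 = 0.00000
Sum = 2.61836
NRR = 0.485 × 2.61836 = 1.26990
An NRR exceeding 1 indicates intrinsic growth under these rates.

1.270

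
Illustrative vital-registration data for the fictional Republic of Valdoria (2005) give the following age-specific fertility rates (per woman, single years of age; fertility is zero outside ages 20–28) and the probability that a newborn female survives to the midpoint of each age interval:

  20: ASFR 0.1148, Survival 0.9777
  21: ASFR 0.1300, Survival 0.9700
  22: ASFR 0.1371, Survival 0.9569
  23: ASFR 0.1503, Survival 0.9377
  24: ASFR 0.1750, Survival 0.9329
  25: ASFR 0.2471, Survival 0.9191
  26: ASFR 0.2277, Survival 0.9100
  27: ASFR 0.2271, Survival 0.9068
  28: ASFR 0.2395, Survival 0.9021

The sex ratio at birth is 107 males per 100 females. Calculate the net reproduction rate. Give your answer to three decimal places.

Proportion female at birth = 100 / (100 + 107) = 0.48309.
Weighting each age-specific rate by interval width and survival:
  20: 1 × 0.1148 × 0.9777 = 0.11224
  21: 1 × 0.1300 × 0.9700 = 0.12610
  22: 1 × 0.1371 × 0.9569 = 0.13119
  23: 1 × 0.1503 × 0.9377 = 0.14094
  24: 1 × 0.1750 × 0.9329 = 0.16326
  25: 1 × 0.2471 × 0.9191 = 0.22711
  26: 1 × 0.2277 × 0.9100 = 0.20721
  27: 1 × 0.2271 × 0.9068 = 0.20593
  28: 1 × 0.2395 × 0.9021 = 0.21605
Sum = 1.53003
NRR = 0.48309 × 1.53003 = 0.73914
An NRR under 1 implies long-run decline under these rates.

0.739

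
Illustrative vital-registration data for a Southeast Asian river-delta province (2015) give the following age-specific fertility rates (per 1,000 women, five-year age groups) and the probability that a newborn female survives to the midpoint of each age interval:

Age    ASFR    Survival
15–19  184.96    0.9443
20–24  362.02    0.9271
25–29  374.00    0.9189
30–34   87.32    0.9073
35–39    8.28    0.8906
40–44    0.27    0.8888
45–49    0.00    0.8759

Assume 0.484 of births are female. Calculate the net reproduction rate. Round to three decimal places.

2.277

Proportion female at birth = 0.484.
Each age group contributes 5 × ASFR × survival:
  15–19: 5 × 184.96/1000 × 0.9443 = 0.87329
  20–24: 5 × 362.02/1000 × 0.9271 = 1.67814
  25–29: 5 × 374.00/1000 × 0.9189 = 1.71834
  30–34: 5 × 87.32/1000 × 0.9073 = 0.39613
  35–39: 5 × 8.28/1000 × 0.8906 = 0.03687
  40–44: 5 × 0.27/1000 × 0.8888 = 0.00120
  45–49: 5 × 0.00/1000 × 0.8759 = 0.00000
Sum = 4.70397
NRR = 0.484 × 4.70397 = 2.27672
NRR > 1, so each generation more than replaces itself.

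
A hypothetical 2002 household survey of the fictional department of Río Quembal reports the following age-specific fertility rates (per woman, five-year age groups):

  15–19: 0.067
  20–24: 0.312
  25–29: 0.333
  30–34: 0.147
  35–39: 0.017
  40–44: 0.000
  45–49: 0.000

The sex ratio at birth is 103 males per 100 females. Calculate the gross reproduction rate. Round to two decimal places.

Proportion female at birth = 100 / (100 + 103) = 0.49261.
Sum of ASFRs = 0.067 + 0.312 + 0.333 + 0.147 + 0.017 + 0.000 + 0.000 = 0.876
TFR = 5 × 0.876 = 4.38
GRR = 0.49261 × 4.38 = 2.15763

2.16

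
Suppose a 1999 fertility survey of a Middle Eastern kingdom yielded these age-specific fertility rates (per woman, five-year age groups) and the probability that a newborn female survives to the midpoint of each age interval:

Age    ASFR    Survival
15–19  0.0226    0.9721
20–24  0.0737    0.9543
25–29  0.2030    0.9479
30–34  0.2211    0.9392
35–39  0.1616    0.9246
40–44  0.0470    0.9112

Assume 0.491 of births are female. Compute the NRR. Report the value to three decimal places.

Proportion female at birth = 0.491.
Weighting each age-specific rate by interval width and survival:
  15–19: 5 × 0.0226 × 0.9721 = 0.10985
  20–24: 5 × 0.0737 × 0.9543 = 0.35166
  25–29: 5 × 0.2030 × 0.9479 = 0.96212
  30–34: 5 × 0.2211 × 0.9392 = 1.03829
  35–39: 5 × 0.1616 × 0.9246 = 0.74708
  40–44: 5 × 0.0470 × 0.9112 = 0.21413
Sum = 3.42313
NRR = 0.491 × 3.42313 = 1.68076
An NRR exceeding 1 indicates intrinsic growth under these rates.

1.681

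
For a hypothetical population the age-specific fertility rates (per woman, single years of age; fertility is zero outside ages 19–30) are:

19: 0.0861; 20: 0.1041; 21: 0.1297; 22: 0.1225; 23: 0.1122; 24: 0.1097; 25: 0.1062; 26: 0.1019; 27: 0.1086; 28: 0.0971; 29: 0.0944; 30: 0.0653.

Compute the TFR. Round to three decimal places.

Sum of ASFRs = 0.0861 + 0.1041 + 0.1297 + 0.1225 + 0.1122 + 0.1097 + 0.1062 + 0.1019 + 0.1086 + 0.0971 + 0.0944 + 0.0653 = 1.2378
TFR = 1.2378

1.238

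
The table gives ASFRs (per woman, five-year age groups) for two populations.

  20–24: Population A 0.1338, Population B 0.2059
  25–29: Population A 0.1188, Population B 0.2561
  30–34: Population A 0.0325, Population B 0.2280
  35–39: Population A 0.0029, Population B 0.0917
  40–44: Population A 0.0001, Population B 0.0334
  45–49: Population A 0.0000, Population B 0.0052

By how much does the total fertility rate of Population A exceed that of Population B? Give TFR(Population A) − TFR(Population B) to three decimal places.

Population A:
  Sum of ASFRs = 0.1338 + 0.1188 + 0.0325 + 0.0029 + 0.0001 + 0.0000 = 0.2881
  TFR = 5 × 0.2881 = 1.4405
Population B:
  Sum of ASFRs = 0.2059 + 0.2561 + 0.2280 + 0.0917 + 0.0334 + 0.0052 = 0.8203
  TFR = 5 × 0.8203 = 4.1015
Difference = 1.4405 − 4.1015 = -2.661

-2.661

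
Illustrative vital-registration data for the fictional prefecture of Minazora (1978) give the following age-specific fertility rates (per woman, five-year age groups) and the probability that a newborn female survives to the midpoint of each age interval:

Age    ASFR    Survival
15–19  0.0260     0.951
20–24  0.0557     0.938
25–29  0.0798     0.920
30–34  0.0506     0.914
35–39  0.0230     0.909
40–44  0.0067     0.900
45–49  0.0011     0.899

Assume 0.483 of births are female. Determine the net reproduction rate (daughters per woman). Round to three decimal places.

Proportion female at birth = 0.483.
Per-age-group product (5 × ASFR × survival probability):
  15–19: 5 × 0.0260 × 0.951 = 0.12363
  20–24: 5 × 0.0557 × 0.938 = 0.26123
  25–29: 5 × 0.0798 × 0.920 = 0.36708
  30–34: 5 × 0.0506 × 0.914 = 0.23124
  35–39: 5 × 0.0230 × 0.909 = 0.10454
  40–44: 5 × 0.0067 × 0.900 = 0.03015
  45–49: 5 × 0.0011 × 0.899 = 0.00494
Sum = 1.12281
NRR = 0.483 × 1.12281 = 0.54232

0.542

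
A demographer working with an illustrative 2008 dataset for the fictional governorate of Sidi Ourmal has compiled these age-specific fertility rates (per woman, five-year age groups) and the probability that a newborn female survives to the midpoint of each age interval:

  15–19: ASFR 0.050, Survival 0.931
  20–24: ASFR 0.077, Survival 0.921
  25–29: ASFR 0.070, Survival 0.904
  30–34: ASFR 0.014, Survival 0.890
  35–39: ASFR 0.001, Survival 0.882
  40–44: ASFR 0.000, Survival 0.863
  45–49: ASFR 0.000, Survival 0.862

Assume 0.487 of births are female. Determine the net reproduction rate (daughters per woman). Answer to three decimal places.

0.473

Proportion female at birth = 0.487.
Weighting each age-specific rate by interval width and survival:
  15–19: 5 × 0.050 × 0.931 = 0.23275
  20–24: 5 × 0.077 × 0.921 = 0.35459
  25–29: 5 × 0.070 × 0.904 = 0.31640
  30–34: 5 × 0.014 × 0.890 = 0.06230
  35–39: 5 × 0.001 × 0.882 = 0.00441
  40–44: 5 × 0.000 × 0.863 = 0.00000
  45–49: 5 × 0.000 × 0.862 = 0.00000
Sum = 0.97045
NRR = 0.487 × 0.97045 = 0.47261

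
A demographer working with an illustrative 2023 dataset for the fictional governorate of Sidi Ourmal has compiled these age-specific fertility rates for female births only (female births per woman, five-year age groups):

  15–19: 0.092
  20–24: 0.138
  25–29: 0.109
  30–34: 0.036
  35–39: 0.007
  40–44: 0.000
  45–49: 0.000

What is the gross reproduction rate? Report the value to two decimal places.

1.91

Sum of female ASFRs = 0.092 + 0.138 + 0.109 + 0.036 + 0.007 + 0.000 + 0.000 = 0.382
GRR = 5 × 0.382 = 1.91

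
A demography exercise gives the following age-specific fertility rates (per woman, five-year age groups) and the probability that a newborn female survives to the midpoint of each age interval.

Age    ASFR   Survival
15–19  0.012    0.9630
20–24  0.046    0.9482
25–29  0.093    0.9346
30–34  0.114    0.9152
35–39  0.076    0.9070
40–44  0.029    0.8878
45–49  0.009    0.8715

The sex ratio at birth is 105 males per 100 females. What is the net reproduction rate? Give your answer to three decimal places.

0.851

Proportion female at birth = 100 / (100 + 105) = 0.48780.
Weighting each age-specific rate by interval width and survival:
  15–19: 5 × 0.012 × 0.9630 = 0.05778
  20–24: 5 × 0.046 × 0.9482 = 0.21809
  25–29: 5 × 0.093 × 0.9346 = 0.43459
  30–34: 5 × 0.114 × 0.9152 = 0.52166
  35–39: 5 × 0.076 × 0.9070 = 0.34466
  40–44: 5 × 0.029 × 0.8878 = 0.12873
  45–49: 5 × 0.009 × 0.8715 = 0.03922
Sum = 1.74473
NRR = 0.48780 × 1.74473 = 0.85108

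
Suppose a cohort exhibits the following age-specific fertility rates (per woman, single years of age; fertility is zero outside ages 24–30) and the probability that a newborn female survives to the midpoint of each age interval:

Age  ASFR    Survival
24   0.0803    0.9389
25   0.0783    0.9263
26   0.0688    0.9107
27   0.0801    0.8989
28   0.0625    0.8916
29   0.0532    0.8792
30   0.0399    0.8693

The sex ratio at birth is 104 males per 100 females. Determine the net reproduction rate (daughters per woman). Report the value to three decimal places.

0.206

Proportion female at birth = 100 / (100 + 104) = 0.49020.
Weighting each age-specific rate by interval width and survival:
  24: 1 × 0.0803 × 0.9389 = 0.07539
  25: 1 × 0.0783 × 0.9263 = 0.07253
  26: 1 × 0.0688 × 0.9107 = 0.06266
  27: 1 × 0.0801 × 0.8989 = 0.07200
  28: 1 × 0.0625 × 0.8916 = 0.05573
  29: 1 × 0.0532 × 0.8792 = 0.04677
  30: 1 × 0.0399 × 0.8693 = 0.03469
Sum = 0.41977
NRR = 0.49020 × 0.41977 = 0.20577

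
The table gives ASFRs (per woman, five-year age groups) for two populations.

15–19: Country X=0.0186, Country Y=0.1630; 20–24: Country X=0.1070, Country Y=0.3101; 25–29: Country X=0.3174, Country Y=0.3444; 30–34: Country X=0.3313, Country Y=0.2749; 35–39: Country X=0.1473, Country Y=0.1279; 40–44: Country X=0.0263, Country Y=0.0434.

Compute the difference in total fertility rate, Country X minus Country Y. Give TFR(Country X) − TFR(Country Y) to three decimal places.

-1.579

Country X:
  Sum of ASFRs = 0.0186 + 0.1070 + 0.3174 + 0.3313 + 0.1473 + 0.0263 = 0.9479
  TFR = 5 × 0.9479 = 4.7395
Country Y:
  Sum of ASFRs = 0.1630 + 0.3101 + 0.3444 + 0.2749 + 0.1279 + 0.0434 = 1.2637
  TFR = 5 × 1.2637 = 6.3185
Difference = 4.7395 − 6.3185 = -1.579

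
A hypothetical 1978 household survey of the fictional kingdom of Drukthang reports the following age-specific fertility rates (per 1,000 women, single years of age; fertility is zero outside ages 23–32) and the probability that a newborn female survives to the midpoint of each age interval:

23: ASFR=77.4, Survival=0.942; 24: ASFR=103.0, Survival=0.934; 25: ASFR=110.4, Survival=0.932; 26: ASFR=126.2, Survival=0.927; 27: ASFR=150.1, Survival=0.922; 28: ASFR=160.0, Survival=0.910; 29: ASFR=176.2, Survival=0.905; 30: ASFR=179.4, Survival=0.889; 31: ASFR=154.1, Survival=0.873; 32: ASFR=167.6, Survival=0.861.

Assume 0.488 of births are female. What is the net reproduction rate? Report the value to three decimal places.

0.620

Proportion female at birth = 0.488.
Each age group contributes 1 × ASFR × survival:
  23: 1 × 77.4/1000 × 0.942 = 0.07291
  24: 1 × 103.0/1000 × 0.934 = 0.09620
  25: 1 × 110.4/1000 × 0.932 = 0.10289
  26: 1 × 126.2/1000 × 0.927 = 0.11699
  27: 1 × 150.1/1000 × 0.922 = 0.13839
  28: 1 × 160.0/1000 × 0.910 = 0.14560
  29: 1 × 176.2/1000 × 0.905 = 0.15946
  30: 1 × 179.4/1000 × 0.889 = 0.15949
  31: 1 × 154.1/1000 × 0.873 = 0.13453
  32: 1 × 167.6/1000 × 0.861 = 0.14430
Sum = 1.27076
NRR = 0.488 × 1.27076 = 0.62013
An NRR under 1 implies long-run decline under these rates.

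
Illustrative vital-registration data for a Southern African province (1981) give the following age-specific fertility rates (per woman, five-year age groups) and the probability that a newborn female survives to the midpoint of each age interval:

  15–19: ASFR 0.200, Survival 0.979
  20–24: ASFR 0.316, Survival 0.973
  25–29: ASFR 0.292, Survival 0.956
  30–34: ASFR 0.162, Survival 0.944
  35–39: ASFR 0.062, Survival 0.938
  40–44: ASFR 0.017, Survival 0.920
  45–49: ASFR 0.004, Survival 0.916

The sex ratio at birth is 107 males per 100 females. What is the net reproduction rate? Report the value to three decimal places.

Proportion female at birth = 100 / (100 + 107) = 0.48309.
Weighting each age-specific rate by interval width and survival:
  15–19: 5 × 0.200 × 0.979 = 0.97900
  20–24: 5 × 0.316 × 0.973 = 1.53734
  25–29: 5 × 0.292 × 0.956 = 1.39576
  30–34: 5 × 0.162 × 0.944 = 0.76464
  35–39: 5 × 0.062 × 0.938 = 0.29078
  40–44: 5 × 0.017 × 0.920 = 0.07820
  45–49: 5 × 0.004 × 0.916 = 0.01832
Sum = 5.06404
NRR = 0.48309 × 5.06404 = 2.44639

2.446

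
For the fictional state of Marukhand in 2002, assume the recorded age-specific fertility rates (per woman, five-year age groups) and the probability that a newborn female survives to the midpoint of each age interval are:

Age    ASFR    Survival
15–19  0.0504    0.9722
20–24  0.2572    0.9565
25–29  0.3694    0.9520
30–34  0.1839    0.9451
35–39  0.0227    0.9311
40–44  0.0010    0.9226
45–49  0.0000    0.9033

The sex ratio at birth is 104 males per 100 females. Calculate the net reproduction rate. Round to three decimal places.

Proportion female at birth = 100 / (100 + 104) = 0.49020.
Each age group contributes 5 × ASFR × survival:
  15–19: 5 × 0.0504 × 0.9722 = 0.24499
  20–24: 5 × 0.2572 × 0.9565 = 1.23006
  25–29: 5 × 0.3694 × 0.9520 = 1.75834
  30–34: 5 × 0.1839 × 0.9451 = 0.86902
  35–39: 5 × 0.0227 × 0.9311 = 0.10568
  40–44: 5 × 0.0010 × 0.9226 = 0.00461
  45–49: 5 × 0.0000 × 0.9033 = 0.00000
Sum = 4.21270
NRR = 0.49020 × 4.21270 = 2.06507
With NRR above 1 the population is above replacement fertility.

2.065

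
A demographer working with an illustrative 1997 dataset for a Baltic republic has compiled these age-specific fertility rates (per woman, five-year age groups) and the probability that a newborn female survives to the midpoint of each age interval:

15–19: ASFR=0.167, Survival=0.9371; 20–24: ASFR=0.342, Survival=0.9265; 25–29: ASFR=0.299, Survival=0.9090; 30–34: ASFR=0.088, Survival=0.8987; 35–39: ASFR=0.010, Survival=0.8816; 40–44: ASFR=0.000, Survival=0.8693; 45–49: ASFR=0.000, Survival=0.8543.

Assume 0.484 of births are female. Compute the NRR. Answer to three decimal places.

Proportion female at birth = 0.484.
Per-age-group product (5 × ASFR × survival probability):
  15–19: 5 × 0.167 × 0.9371 = 0.78248
  20–24: 5 × 0.342 × 0.9265 = 1.58432
  25–29: 5 × 0.299 × 0.9090 = 1.35896
  30–34: 5 × 0.088 × 0.8987 = 0.39543
  35–39: 5 × 0.010 × 0.8816 = 0.04408
  40–44: 5 × 0.000 × 0.8693 = 0.00000
  45–49: 5 × 0.000 × 0.8543 = 0.00000
Sum = 4.16527
NRR = 0.484 × 4.16527 = 2.01599
An NRR exceeding 1 indicates intrinsic growth under these rates.

2.016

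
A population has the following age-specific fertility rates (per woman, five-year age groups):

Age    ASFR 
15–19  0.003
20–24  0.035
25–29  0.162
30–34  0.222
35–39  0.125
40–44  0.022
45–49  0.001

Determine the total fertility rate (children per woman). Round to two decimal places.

2.85

Sum of ASFRs = 0.003 + 0.035 + 0.162 + 0.222 + 0.125 + 0.022 + 0.001 = 0.570
TFR = 5 × 0.570 = 2.85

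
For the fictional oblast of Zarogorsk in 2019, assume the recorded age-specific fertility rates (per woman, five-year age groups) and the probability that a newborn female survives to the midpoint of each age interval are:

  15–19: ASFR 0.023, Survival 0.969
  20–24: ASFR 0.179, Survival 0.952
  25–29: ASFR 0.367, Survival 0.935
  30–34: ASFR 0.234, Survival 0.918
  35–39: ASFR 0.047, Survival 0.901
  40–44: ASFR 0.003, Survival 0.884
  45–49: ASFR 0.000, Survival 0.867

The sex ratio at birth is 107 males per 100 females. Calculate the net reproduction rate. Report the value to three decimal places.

Proportion female at birth = 100 / (100 + 107) = 0.48309.
Survival-weighted fertility by age (5·fₓ·Sₓ):
  15–19: 5 × 0.023 × 0.969 = 0.11144
  20–24: 5 × 0.179 × 0.952 = 0.85204
  25–29: 5 × 0.367 × 0.935 = 1.71573
  30–34: 5 × 0.234 × 0.918 = 1.07406
  35–39: 5 × 0.047 × 0.901 = 0.21174
  40–44: 5 × 0.003 × 0.884 = 0.01326
  45–49: 5 × 0.000 × 0.867 = 0.00000
Sum = 3.97827
NRR = 0.48309 × 3.97827 = 1.92186

1.922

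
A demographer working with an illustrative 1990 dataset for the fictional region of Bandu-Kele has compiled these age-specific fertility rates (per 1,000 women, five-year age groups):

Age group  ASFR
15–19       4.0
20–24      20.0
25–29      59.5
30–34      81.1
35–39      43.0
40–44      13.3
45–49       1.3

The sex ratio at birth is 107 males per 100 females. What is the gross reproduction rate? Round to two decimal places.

Proportion female at birth = 100 / (100 + 107) = 0.48309.
Sum of ASFRs = 4.0 + 20.0 + 59.5 + 81.1 + 43.0 + 13.3 + 1.3 = 222.2
TFR = 5 × 222.2 / 1000 = 1.111
GRR = 0.48309 × 1.111 = 0.53671

0.54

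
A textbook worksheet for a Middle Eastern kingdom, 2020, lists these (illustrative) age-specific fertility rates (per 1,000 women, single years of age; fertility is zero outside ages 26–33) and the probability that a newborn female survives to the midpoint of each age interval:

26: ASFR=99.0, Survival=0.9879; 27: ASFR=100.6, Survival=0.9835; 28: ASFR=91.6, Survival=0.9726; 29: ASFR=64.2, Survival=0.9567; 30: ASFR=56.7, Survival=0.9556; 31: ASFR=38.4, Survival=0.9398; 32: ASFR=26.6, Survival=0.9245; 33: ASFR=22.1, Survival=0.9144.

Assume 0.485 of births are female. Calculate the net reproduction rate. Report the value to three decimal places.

Proportion female at birth = 0.485.
Survival-weighted fertility by age (1·fₓ·Sₓ):
  26: 1 × 99.0/1000 × 0.9879 = 0.09780
  27: 1 × 100.6/1000 × 0.9835 = 0.09894
  28: 1 × 91.6/1000 × 0.9726 = 0.08909
  29: 1 × 64.2/1000 × 0.9567 = 0.06142
  30: 1 × 56.7/1000 × 0.9556 = 0.05418
  31: 1 × 38.4/1000 × 0.9398 = 0.03609
  32: 1 × 26.6/1000 × 0.9245 = 0.02459
  33: 1 × 22.1/1000 × 0.9144 = 0.02021
Sum = 0.48232
NRR = 0.485 × 0.48232 = 0.23393
With NRR below 1 the population is below replacement fertility.

0.234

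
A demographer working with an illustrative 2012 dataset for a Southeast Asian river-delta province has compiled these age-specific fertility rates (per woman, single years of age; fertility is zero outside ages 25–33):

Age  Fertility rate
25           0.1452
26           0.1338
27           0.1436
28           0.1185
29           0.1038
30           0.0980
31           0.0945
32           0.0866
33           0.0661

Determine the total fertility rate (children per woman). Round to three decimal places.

0.990

Sum of ASFRs = 0.1452 + 0.1338 + 0.1436 + 0.1185 + 0.1038 + 0.0980 + 0.0945 + 0.0866 + 0.0661 = 0.9901
TFR = 0.9901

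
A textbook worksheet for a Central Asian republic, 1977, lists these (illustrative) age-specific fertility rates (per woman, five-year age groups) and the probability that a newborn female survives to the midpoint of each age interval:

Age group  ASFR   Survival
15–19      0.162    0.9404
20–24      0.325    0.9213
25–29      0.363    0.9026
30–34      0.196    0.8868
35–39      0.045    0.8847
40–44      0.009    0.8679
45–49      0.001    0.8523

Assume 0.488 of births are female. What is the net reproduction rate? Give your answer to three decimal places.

2.444

Proportion female at birth = 0.488.
Weighting each age-specific rate by interval width and survival:
  15–19: 5 × 0.162 × 0.9404 = 0.76172
  20–24: 5 × 0.325 × 0.9213 = 1.49711
  25–29: 5 × 0.363 × 0.9026 = 1.63822
  30–34: 5 × 0.196 × 0.8868 = 0.86906
  35–39: 5 × 0.045 × 0.8847 = 0.19906
  40–44: 5 × 0.009 × 0.8679 = 0.03906
  45–49: 5 × 0.001 × 0.8523 = 0.00426
Sum = 5.00849
NRR = 0.488 × 5.00849 = 2.44414
An NRR exceeding 1 indicates intrinsic growth under these rates.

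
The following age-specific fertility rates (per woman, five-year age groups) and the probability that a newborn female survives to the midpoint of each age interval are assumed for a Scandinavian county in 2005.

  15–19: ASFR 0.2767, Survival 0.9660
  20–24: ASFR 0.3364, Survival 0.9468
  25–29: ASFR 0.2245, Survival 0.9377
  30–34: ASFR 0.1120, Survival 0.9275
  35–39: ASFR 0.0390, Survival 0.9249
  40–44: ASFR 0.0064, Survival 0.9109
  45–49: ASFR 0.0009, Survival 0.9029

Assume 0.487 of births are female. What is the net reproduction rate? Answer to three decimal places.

Proportion female at birth = 0.487.
Per-age-group product (5 × ASFR × survival probability):
  15–19: 5 × 0.2767 × 0.9660 = 1.33646
  20–24: 5 × 0.3364 × 0.9468 = 1.59252
  25–29: 5 × 0.2245 × 0.9377 = 1.05257
  30–34: 5 × 0.1120 × 0.9275 = 0.51940
  35–39: 5 × 0.0390 × 0.9249 = 0.18036
  40–44: 5 × 0.0064 × 0.9109 = 0.02915
  45–49: 5 × 0.0009 × 0.9029 = 0.00406
Sum = 4.71452
NRR = 0.487 × 4.71452 = 2.29597

2.296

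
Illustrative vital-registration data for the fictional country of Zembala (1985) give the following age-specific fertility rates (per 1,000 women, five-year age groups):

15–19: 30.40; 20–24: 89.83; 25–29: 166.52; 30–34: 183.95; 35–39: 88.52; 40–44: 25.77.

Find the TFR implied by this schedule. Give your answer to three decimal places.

Sum of ASFRs = 30.40 + 89.83 + 166.52 + 183.95 + 88.52 + 25.77 = 584.99
TFR = 5 × 584.99 / 1000 = 2.92495

2.925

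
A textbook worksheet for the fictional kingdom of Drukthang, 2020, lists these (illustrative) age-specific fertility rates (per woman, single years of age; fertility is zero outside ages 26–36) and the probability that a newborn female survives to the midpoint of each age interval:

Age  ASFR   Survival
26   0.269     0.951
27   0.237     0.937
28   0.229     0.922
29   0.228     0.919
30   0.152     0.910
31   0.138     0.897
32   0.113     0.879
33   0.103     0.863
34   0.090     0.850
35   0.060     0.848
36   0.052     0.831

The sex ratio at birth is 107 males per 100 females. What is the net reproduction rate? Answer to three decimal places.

0.734

Proportion female at birth = 100 / (100 + 107) = 0.48309.
Weighting each age-specific rate by interval width and survival:
  26: 1 × 0.269 × 0.951 = 0.25582
  27: 1 × 0.237 × 0.937 = 0.22207
  28: 1 × 0.229 × 0.922 = 0.21114
  29: 1 × 0.228 × 0.919 = 0.20953
  30: 1 × 0.152 × 0.910 = 0.13832
  31: 1 × 0.138 × 0.897 = 0.12379
  32: 1 × 0.113 × 0.879 = 0.09933
  33: 1 × 0.103 × 0.863 = 0.08889
  34: 1 × 0.090 × 0.850 = 0.07650
  35: 1 × 0.060 × 0.848 = 0.05088
  36: 1 × 0.052 × 0.831 = 0.04321
Sum = 1.51948
NRR = 0.48309 × 1.51948 = 0.73405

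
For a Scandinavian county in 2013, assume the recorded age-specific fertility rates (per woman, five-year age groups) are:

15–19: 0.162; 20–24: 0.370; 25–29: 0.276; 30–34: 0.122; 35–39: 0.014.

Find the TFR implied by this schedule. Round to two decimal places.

4.72

Sum of ASFRs = 0.162 + 0.370 + 0.276 + 0.122 + 0.014 = 0.944
TFR = 5 × 0.944 = 4.72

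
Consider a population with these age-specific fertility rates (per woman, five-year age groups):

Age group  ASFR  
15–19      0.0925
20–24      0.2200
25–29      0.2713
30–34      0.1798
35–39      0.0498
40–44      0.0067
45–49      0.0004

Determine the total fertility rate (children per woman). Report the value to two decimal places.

Sum of ASFRs = 0.0925 + 0.2200 + 0.2713 + 0.1798 + 0.0498 + 0.0067 + 0.0004 = 0.8205
TFR = 5 × 0.8205 = 4.1025

4.10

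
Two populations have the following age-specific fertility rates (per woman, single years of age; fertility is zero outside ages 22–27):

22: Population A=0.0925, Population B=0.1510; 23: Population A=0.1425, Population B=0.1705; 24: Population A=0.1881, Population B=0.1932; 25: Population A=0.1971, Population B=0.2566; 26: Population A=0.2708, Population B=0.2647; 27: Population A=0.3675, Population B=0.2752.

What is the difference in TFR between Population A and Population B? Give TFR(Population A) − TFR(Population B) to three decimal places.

Population A:
  Sum of ASFRs = 0.0925 + 0.1425 + 0.1881 + 0.1971 + 0.2708 + 0.3675 = 1.2585
  TFR = 1.2585
Population B:
  Sum of ASFRs = 0.1510 + 0.1705 + 0.1932 + 0.2566 + 0.2647 + 0.2752 = 1.3112
  TFR = 1.3112
Difference = 1.2585 − 1.3112 = -0.0527

-0.053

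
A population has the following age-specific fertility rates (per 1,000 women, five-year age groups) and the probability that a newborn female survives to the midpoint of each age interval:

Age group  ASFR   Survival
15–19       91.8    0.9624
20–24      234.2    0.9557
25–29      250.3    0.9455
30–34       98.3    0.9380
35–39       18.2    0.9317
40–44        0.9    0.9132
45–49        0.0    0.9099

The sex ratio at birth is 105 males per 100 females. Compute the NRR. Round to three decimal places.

1.607

Proportion female at birth = 100 / (100 + 105) = 0.48780.
Weighting each age-specific rate by interval width and survival:
  15–19: 5 × 91.8/1000 × 0.9624 = 0.44174
  20–24: 5 × 234.2/1000 × 0.9557 = 1.11912
  25–29: 5 × 250.3/1000 × 0.9455 = 1.18329
  30–34: 5 × 98.3/1000 × 0.9380 = 0.46103
  35–39: 5 × 18.2/1000 × 0.9317 = 0.08478
  40–44: 5 × 0.9/1000 × 0.9132 = 0.00411
  45–49: 5 × 0.0/1000 × 0.9099 = 0.00000
Sum = 3.29407
NRR = 0.48780 × 3.29407 = 1.60685
With NRR above 1 the population is above replacement fertility.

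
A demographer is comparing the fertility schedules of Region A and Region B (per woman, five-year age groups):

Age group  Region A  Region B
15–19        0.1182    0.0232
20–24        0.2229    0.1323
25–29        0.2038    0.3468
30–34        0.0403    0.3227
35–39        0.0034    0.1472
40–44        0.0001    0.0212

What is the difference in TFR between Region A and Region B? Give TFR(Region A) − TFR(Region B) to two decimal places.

Region A:
  Sum of ASFRs = 0.1182 + 0.2229 + 0.2038 + 0.0403 + 0.0034 + 0.0001 = 0.5887
  TFR = 5 × 0.5887 = 2.9435
Region B:
  Sum of ASFRs = 0.0232 + 0.1323 + 0.3468 + 0.3227 + 0.1472 + 0.0212 = 0.9934
  TFR = 5 × 0.9934 = 4.967
Difference = 2.9435 − 4.967 = -2.0235

-2.02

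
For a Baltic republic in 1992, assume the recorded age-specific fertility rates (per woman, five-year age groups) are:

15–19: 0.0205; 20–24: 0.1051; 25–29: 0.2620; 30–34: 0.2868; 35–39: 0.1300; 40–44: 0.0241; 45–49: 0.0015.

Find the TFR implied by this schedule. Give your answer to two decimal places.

Sum of ASFRs = 0.0205 + 0.1051 + 0.2620 + 0.2868 + 0.1300 + 0.0241 + 0.0015 = 0.8300
TFR = 5 × 0.8300 = 4.15

4.15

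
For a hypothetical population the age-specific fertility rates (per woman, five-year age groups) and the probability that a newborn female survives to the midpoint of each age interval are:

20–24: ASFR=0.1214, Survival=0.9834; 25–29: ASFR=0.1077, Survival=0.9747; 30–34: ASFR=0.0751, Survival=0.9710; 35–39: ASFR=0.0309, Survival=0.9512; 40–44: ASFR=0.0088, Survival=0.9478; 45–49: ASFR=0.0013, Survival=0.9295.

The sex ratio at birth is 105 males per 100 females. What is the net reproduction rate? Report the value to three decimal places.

Proportion female at birth = 100 / (100 + 105) = 0.48780.
Survival-weighted fertility by age (5·fₓ·Sₓ):
  20–24: 5 × 0.1214 × 0.9834 = 0.59692
  25–29: 5 × 0.1077 × 0.9747 = 0.52488
  30–34: 5 × 0.0751 × 0.9710 = 0.36461
  35–39: 5 × 0.0309 × 0.9512 = 0.14696
  40–44: 5 × 0.0088 × 0.9478 = 0.04170
  45–49: 5 × 0.0013 × 0.9295 = 0.00604
Sum = 1.68111
NRR = 0.48780 × 1.68111 = 0.82005
With NRR below 1 the population is below replacement fertility.

0.820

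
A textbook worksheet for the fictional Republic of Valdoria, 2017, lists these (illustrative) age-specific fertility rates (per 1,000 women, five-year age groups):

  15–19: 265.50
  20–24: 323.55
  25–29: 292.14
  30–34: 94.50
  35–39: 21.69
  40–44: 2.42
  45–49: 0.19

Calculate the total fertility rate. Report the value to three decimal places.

Sum of ASFRs = 265.50 + 323.55 + 292.14 + 94.50 + 21.69 + 2.42 + 0.19 = 999.99
TFR = 5 × 999.99 / 1000 = 4.99995

5.000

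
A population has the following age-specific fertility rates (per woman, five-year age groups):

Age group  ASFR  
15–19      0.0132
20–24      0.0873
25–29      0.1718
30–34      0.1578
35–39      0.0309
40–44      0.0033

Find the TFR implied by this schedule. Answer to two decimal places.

Sum of ASFRs = 0.0132 + 0.0873 + 0.1718 + 0.1578 + 0.0309 + 0.0033 = 0.4643
TFR = 5 × 0.4643 = 2.3215

2.32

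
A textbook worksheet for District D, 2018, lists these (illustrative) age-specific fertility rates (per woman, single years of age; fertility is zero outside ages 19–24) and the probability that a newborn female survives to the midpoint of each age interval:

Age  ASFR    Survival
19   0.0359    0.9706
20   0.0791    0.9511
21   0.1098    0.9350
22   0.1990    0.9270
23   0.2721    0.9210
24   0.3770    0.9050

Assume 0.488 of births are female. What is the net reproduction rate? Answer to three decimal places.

0.483

Proportion female at birth = 0.488.
Survival-weighted fertility by age (1·fₓ·Sₓ):
  19: 1 × 0.0359 × 0.9706 = 0.03484
  20: 1 × 0.0791 × 0.9511 = 0.07523
  21: 1 × 0.1098 × 0.9350 = 0.10266
  22: 1 × 0.1990 × 0.9270 = 0.18447
  23: 1 × 0.2721 × 0.9210 = 0.25060
  24: 1 × 0.3770 × 0.9050 = 0.34119
Sum = 0.98899
NRR = 0.488 × 0.98899 = 0.48263
With NRR below 1 the population is below replacement fertility.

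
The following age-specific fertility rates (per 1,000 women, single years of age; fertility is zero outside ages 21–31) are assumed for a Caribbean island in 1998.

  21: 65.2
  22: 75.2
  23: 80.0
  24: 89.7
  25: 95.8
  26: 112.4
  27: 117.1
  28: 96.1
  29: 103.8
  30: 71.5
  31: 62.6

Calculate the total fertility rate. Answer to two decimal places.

Sum of ASFRs = 65.2 + 75.2 + 80.0 + 89.7 + 95.8 + 112.4 + 117.1 + 96.1 + 103.8 + 71.5 + 62.6 = 969.4
TFR = 969.4 / 1000 = 0.9694

0.97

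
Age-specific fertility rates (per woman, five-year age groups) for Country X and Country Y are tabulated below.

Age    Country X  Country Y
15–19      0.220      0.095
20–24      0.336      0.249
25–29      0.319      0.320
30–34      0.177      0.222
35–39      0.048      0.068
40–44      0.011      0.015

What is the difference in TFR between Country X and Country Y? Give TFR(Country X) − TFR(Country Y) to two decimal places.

Country X:
  Sum of ASFRs = 0.220 + 0.336 + 0.319 + 0.177 + 0.048 + 0.011 = 1.111
  TFR = 5 × 1.111 = 5.555
Country Y:
  Sum of ASFRs = 0.095 + 0.249 + 0.320 + 0.222 + 0.068 + 0.015 = 0.969
  TFR = 5 × 0.969 = 4.845
Difference = 5.555 − 4.845 = 0.71

0.71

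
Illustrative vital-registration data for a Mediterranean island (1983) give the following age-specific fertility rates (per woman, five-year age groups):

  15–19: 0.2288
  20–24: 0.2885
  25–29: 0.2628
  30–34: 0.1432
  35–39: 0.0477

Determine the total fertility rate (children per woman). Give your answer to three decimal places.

Sum of ASFRs = 0.2288 + 0.2885 + 0.2628 + 0.1432 + 0.0477 = 0.9710
TFR = 5 × 0.9710 = 4.855

4.855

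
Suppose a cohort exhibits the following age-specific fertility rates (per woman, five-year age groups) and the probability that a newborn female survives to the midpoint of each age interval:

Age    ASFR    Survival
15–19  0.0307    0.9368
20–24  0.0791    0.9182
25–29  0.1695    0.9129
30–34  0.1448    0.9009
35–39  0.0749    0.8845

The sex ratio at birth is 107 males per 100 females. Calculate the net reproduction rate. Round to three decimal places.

1.094

Proportion female at birth = 100 / (100 + 107) = 0.48309.
Each age group contributes 5 × ASFR × survival:
  15–19: 5 × 0.0307 × 0.9368 = 0.14380
  20–24: 5 × 0.0791 × 0.9182 = 0.36315
  25–29: 5 × 0.1695 × 0.9129 = 0.77368
  30–34: 5 × 0.1448 × 0.9009 = 0.65225
  35–39: 5 × 0.0749 × 0.8845 = 0.33125
Sum = 2.26413
NRR = 0.48309 × 2.26413 = 1.09378
NRR > 1, so each generation more than replaces itself.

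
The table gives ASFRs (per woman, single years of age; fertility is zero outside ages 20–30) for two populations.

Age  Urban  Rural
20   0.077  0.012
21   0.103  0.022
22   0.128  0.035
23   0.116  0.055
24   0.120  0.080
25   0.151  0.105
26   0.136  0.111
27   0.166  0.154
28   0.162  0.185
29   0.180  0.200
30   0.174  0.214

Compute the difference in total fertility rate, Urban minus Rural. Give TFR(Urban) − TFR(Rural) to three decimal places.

Urban:
  Sum of ASFRs = 0.077 + 0.103 + 0.128 + 0.116 + 0.120 + 0.151 + 0.136 + 0.166 + 0.162 + 0.180 + 0.174 = 1.513
  TFR = 1.513
Rural:
  Sum of ASFRs = 0.012 + 0.022 + 0.035 + 0.055 + 0.080 + 0.105 + 0.111 + 0.154 + 0.185 + 0.200 + 0.214 = 1.173
  TFR = 1.173
Difference = 1.513 − 1.173 = 0.34

0.340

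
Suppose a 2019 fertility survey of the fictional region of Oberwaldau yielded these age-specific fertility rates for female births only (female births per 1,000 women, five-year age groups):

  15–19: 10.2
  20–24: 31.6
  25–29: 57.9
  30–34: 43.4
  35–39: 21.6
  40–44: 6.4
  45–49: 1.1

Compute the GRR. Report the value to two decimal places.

Sum of female ASFRs = 10.2 + 31.6 + 57.9 + 43.4 + 21.6 + 6.4 + 1.1 = 172.2
GRR = 5 × 172.2 / 1000 = 0.861

0.86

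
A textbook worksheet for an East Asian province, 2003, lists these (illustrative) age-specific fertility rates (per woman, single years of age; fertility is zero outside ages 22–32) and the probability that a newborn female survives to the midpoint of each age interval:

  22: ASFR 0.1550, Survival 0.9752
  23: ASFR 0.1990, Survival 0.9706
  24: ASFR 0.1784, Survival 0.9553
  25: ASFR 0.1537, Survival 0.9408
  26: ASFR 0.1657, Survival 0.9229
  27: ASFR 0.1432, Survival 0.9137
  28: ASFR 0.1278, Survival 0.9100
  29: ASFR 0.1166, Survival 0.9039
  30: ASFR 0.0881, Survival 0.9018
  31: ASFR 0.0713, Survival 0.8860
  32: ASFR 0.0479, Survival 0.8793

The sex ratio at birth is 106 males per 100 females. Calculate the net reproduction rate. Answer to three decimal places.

Proportion female at birth = 100 / (100 + 106) = 0.48544.
Each age group contributes 1 × ASFR × survival:
  22: 1 × 0.1550 × 0.9752 = 0.15116
  23: 1 × 0.1990 × 0.9706 = 0.19315
  24: 1 × 0.1784 × 0.9553 = 0.17043
  25: 1 × 0.1537 × 0.9408 = 0.14460
  26: 1 × 0.1657 × 0.9229 = 0.15292
  27: 1 × 0.1432 × 0.9137 = 0.13084
  28: 1 × 0.1278 × 0.9100 = 0.11630
  29: 1 × 0.1166 × 0.9039 = 0.10539
  30: 1 × 0.0881 × 0.9018 = 0.07945
  31: 1 × 0.0713 × 0.8860 = 0.06317
  32: 1 × 0.0479 × 0.8793 = 0.04212
Sum = 1.34953
NRR = 0.48544 × 1.34953 = 0.65512

0.655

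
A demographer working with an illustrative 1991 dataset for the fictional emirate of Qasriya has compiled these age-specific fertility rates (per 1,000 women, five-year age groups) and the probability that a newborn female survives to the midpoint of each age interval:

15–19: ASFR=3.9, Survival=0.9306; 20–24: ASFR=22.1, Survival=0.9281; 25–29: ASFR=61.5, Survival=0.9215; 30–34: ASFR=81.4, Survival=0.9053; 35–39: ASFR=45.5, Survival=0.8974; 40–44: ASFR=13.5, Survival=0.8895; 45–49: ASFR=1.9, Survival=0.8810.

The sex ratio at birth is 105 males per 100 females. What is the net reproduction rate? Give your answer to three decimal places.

Proportion female at birth = 100 / (100 + 105) = 0.48780.
Weighting each age-specific rate by interval width and survival:
  15–19: 5 × 3.9/1000 × 0.9306 = 0.01815
  20–24: 5 × 22.1/1000 × 0.9281 = 0.10256
  25–29: 5 × 61.5/1000 × 0.9215 = 0.28336
  30–34: 5 × 81.4/1000 × 0.9053 = 0.36846
  35–39: 5 × 45.5/1000 × 0.8974 = 0.20416
  40–44: 5 × 13.5/1000 × 0.8895 = 0.06004
  45–49: 5 × 1.9/1000 × 0.8810 = 0.00837
Sum = 1.04510
NRR = 0.48780 × 1.04510 = 0.50980

0.510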